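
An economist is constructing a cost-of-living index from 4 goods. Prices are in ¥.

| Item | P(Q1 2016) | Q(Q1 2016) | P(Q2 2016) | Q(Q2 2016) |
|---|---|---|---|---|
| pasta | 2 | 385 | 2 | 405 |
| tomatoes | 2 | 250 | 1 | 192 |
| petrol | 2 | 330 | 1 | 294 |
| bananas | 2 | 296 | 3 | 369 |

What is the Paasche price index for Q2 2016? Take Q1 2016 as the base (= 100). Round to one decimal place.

95.4

Paasche price index uses current-period quantities as weights.
ΣP(Q2 2016)·Q(Q2 2016) = 2×405 + 1×192 + 1×294 + 3×369 = 810 + 192 + 294 + 1107 = 2403
ΣP(Q1 2016)·Q(Q2 2016) = 2×405 + 2×192 + 2×294 + 2×369 = 810 + 384 + 588 + 738 = 2520
Index = 2403 / 2520 × 100 = 95.3571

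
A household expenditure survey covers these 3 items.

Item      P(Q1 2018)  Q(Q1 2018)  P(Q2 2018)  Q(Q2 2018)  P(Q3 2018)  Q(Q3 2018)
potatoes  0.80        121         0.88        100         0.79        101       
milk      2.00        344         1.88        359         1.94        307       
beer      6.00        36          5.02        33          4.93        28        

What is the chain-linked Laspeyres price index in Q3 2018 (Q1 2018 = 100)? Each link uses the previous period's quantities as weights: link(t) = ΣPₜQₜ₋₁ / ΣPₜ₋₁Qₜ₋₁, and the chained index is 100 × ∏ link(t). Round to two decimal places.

94.28

Link Q1 2018→Q2 2018:
ΣP(Q2 2018)Q(Q1 2018) = 0.88×121 + 1.88×344 + 5.02×36 = 106.48 + 646.72 + 180.72 = 933.92
ΣP(Q1 2018)Q(Q1 2018) = 0.80×121 + 2.00×344 + 6.00×36 = 96.8 + 688 + 216 = 1000.8
link = 933.92/1000.8 = 0.933173
Link Q2 2018→Q3 2018:
ΣP(Q3 2018)Q(Q2 2018) = 0.79×100 + 1.94×359 + 4.93×33 = 79 + 696.46 + 162.69 = 938.15
ΣP(Q2 2018)Q(Q2 2018) = 0.88×100 + 1.88×359 + 5.02×33 = 88 + 674.92 + 165.66 = 928.58
link = 938.15/928.58 = 1.010306
Chained index = 100 × 0.933173 × 1.010306 = 94.2791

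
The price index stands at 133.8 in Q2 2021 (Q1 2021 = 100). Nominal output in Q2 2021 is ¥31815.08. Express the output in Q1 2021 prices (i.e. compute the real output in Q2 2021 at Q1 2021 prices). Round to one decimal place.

Real = Nominal ÷ (Index/100) = 31815.08 ÷ (133.8/100)
     = 31815.08 ÷ 1.338 = 23778.0867

23778.1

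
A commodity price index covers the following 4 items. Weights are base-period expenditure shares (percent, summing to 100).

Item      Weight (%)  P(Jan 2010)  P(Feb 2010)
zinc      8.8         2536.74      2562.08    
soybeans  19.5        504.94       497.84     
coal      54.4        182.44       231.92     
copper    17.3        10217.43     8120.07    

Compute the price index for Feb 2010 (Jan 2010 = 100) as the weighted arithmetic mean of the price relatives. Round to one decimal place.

111.0

zinc: 8.8 × (2562.08/2536.74) = 8.8 × 1.009989 = 8.8879
soybeans: 19.5 × (497.84/504.94) = 19.5 × 0.985939 = 19.2258
coal: 54.4 × (231.92/182.44) = 54.4 × 1.271212 = 69.1540
copper: 17.3 × (8120.07/10217.43) = 17.3 × 0.794727 = 13.7488
Index = Σ wᵢ·(p₁ᵢ/p₀ᵢ) = 8.8879 + 19.2258 + 69.1540 + 13.7488 = 111.0165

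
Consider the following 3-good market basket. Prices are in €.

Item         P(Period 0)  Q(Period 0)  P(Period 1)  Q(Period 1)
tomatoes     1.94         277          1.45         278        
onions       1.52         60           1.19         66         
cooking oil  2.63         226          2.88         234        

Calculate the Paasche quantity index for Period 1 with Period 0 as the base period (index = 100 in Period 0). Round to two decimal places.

102.81

Paasche quantity index uses current-period prices as weights.
ΣP(Period 1)·Q(Period 1) = 1.45×278 + 1.19×66 + 2.88×234 = 403.1 + 78.54 + 673.92 = 1155.56
ΣP(Period 1)·Q(Period 0) = 1.45×277 + 1.19×60 + 2.88×226 = 401.65 + 71.4 + 650.88 = 1123.93
Index = 1155.56 / 1123.93 × 100 = 102.8142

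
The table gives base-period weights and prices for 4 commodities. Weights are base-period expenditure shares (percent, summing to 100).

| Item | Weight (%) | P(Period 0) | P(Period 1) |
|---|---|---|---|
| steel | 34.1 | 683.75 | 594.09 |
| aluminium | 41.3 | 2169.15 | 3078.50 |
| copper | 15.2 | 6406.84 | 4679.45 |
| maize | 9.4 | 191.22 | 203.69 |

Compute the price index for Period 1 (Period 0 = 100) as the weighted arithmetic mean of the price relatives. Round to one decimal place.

109.4

steel: 34.1 × (594.09/683.75) = 34.1 × 0.868870 = 29.6285
aluminium: 41.3 × (3078.50/2169.15) = 41.3 × 1.419220 = 58.6138
copper: 15.2 × (4679.45/6406.84) = 15.2 × 0.730383 = 11.1018
maize: 9.4 × (203.69/191.22) = 9.4 × 1.065213 = 10.0130
Index = Σ wᵢ·(p₁ᵢ/p₀ᵢ) = 29.6285 + 58.6138 + 11.1018 + 10.0130 = 109.3571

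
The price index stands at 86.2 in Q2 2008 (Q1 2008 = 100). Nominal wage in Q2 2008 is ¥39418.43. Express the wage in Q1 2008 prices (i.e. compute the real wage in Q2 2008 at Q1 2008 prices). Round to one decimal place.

45729.0

Real = Nominal ÷ (Index/100) = 39418.43 ÷ (86.2/100)
     = 39418.43 ÷ 0.862 = 45729.0371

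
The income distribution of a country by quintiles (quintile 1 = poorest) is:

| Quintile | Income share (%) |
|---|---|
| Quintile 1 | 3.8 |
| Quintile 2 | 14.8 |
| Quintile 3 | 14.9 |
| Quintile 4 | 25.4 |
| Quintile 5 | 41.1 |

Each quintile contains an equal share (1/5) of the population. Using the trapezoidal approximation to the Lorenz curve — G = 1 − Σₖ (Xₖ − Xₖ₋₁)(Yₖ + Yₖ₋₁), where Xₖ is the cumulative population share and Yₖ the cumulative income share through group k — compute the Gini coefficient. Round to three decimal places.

Cumulative income shares Yₖ: 0.0380, 0.1860, 0.3350, 0.5890, 1.0000
Σ (Xₖ−Xₖ₋₁)(Yₖ+Yₖ₋₁) = (1/5)(0.0380+0.0000) + (1/5)(0.1860+0.0380) + (1/5)(0.3350+0.1860) + (1/5)(0.5890+0.3350) + (1/5)(1.0000+0.5890)
  = 0.0076 + 0.0448 + 0.1042 + 0.1848 + 0.3178 = 0.6592
G = 1 − 0.6592 = 0.3408

0.341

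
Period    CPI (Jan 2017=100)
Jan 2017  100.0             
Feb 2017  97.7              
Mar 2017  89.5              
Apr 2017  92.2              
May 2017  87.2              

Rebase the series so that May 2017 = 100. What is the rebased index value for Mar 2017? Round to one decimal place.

Rebased(Mar 2017) = 89.5 / 87.2 × 100 = 102.6376

102.6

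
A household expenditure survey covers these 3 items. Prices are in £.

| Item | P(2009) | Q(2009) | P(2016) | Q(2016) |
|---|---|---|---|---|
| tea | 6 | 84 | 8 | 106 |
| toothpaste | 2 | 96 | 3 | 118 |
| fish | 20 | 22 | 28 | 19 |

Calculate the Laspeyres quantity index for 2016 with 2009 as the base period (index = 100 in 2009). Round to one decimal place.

Laspeyres quantity index uses base-period prices as weights.
ΣP(2009)·Q(2016) = 6×106 + 2×118 + 20×19 = 636 + 236 + 380 = 1252
ΣP(2009)·Q(2009) = 6×84 + 2×96 + 20×22 = 504 + 192 + 440 = 1136
Index = 1252 / 1136 × 100 = 110.2113

110.2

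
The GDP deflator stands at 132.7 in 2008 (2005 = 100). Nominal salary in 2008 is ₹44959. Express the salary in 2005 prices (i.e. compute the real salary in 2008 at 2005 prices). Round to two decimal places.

Real = Nominal ÷ (Index/100) = 44959 ÷ (132.7/100)
     = 44959 ÷ 1.327 = 33880.1809

33880.18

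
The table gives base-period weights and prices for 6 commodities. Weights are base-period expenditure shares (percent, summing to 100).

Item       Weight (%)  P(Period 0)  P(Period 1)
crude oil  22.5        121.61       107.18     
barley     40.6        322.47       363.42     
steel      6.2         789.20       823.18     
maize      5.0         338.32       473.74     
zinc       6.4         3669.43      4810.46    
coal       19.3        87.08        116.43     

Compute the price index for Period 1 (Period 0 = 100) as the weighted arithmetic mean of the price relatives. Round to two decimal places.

crude oil: 22.5 × (107.18/121.61) = 22.5 × 0.881342 = 19.8302
barley: 40.6 × (363.42/322.47) = 40.6 × 1.126989 = 45.7557
steel: 6.2 × (823.18/789.20) = 6.2 × 1.043056 = 6.4669
maize: 5.0 × (473.74/338.32) = 5.0 × 1.400272 = 7.0014
zinc: 6.4 × (4810.46/3669.43) = 6.4 × 1.310956 = 8.3901
coal: 19.3 × (116.43/87.08) = 19.3 × 1.337046 = 25.8050
Index = Σ wᵢ·(p₁ᵢ/p₀ᵢ) = 19.8302 + 45.7557 + 6.4669 + 7.0014 + 8.3901 + 25.8050 = 113.2494

113.25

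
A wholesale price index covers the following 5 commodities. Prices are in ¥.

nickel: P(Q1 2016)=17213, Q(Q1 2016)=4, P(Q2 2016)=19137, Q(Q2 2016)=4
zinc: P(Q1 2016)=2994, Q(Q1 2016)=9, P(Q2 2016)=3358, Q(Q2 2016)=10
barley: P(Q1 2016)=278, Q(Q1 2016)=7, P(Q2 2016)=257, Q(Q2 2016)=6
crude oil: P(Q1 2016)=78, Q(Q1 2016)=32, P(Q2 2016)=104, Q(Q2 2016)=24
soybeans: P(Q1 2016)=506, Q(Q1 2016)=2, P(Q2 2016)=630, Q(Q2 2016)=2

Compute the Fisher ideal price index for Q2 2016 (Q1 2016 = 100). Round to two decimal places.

111.72

Laspeyres component (base-period weights):
ΣP(Q2 2016)Q(Q1 2016) = 19137×4 + 3358×9 + 257×7 + 104×32 + 630×2 = 76548 + 30222 + 1799 + 3328 + 1260 = 113157
ΣP(Q1 2016)Q(Q1 2016) = 17213×4 + 2994×9 + 278×7 + 78×32 + 506×2 = 68852 + 26946 + 1946 + 2496 + 1012 = 101252
L = 113157 / 101252 × 100 = 111.7578
Paasche component (current-period weights):
ΣP(Q2 2016)Q(Q2 2016) = 19137×4 + 3358×10 + 257×6 + 104×24 + 630×2 = 76548 + 33580 + 1542 + 2496 + 1260 = 115426
ΣP(Q1 2016)Q(Q2 2016) = 17213×4 + 2994×10 + 278×6 + 78×24 + 506×2 = 68852 + 29940 + 1668 + 1872 + 1012 = 103344
P = 115426 / 103344 × 100 = 111.6911
Fisher = √(L × P) = √(111.7578 × 111.6911) = 111.7244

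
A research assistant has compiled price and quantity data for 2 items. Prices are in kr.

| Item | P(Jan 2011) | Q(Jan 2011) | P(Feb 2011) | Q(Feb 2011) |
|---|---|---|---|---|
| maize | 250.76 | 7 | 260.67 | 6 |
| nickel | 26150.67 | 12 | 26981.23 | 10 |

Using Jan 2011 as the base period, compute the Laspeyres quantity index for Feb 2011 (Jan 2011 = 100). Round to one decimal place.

Laspeyres quantity index uses base-period prices as weights.
ΣP(Jan 2011)·Q(Feb 2011) = 250.76×6 + 26150.67×10 = 1504.56 + 261506.7 = 263011.26
ΣP(Jan 2011)·Q(Jan 2011) = 250.76×7 + 26150.67×12 = 1755.32 + 313808.04 = 315563.36
Index = 263011.26 / 315563.36 × 100 = 83.3466

83.3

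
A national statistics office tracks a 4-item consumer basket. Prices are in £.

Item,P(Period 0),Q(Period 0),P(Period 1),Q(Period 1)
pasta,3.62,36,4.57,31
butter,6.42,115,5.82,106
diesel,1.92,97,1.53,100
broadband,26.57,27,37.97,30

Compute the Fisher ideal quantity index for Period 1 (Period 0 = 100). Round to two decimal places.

Laspeyres component (base-period weights):
ΣP(Period 0)Q(Period 1) = 3.62×31 + 6.42×106 + 1.92×100 + 26.57×30 = 112.22 + 680.52 + 192 + 797.1 = 1781.84
ΣP(Period 0)Q(Period 0) = 3.62×36 + 6.42×115 + 1.92×97 + 26.57×27 = 130.32 + 738.3 + 186.24 + 717.39 = 1772.25
L = 1781.84 / 1772.25 × 100 = 100.5411
Paasche component (current-period weights):
ΣP(Period 1)Q(Period 1) = 4.57×31 + 5.82×106 + 1.53×100 + 37.97×30 = 141.67 + 616.92 + 153 + 1139.1 = 2050.69
ΣP(Period 1)Q(Period 0) = 4.57×36 + 5.82×115 + 1.53×97 + 37.97×27 = 164.52 + 669.3 + 148.41 + 1025.19 = 2007.42
P = 2050.69 / 2007.42 × 100 = 102.1555
Fisher = √(L × P) = √(100.5411 × 102.1555) = 101.3451

101.35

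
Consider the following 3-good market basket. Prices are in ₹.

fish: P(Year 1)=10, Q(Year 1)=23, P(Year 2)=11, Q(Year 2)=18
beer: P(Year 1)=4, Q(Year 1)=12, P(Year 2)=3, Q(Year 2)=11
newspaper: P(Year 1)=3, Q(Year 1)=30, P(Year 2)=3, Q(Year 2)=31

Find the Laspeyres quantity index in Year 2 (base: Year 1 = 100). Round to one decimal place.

86.1

Laspeyres quantity index uses base-period prices as weights.
ΣP(Year 1)·Q(Year 2) = 10×18 + 4×11 + 3×31 = 180 + 44 + 93 = 317
ΣP(Year 1)·Q(Year 1) = 10×23 + 4×12 + 3×30 = 230 + 48 + 90 = 368
Index = 317 / 368 × 100 = 86.1413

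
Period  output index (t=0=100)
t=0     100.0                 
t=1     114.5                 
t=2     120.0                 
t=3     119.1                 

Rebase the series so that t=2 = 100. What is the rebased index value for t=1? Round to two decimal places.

95.42

Rebased(t=1) = 114.5 / 120.0 × 100 = 95.4167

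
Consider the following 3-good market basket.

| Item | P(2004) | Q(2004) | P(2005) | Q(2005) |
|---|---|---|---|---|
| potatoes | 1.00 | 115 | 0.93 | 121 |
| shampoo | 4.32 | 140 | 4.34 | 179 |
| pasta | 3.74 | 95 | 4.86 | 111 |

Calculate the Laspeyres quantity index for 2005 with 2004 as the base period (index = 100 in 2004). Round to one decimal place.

Laspeyres quantity index uses base-period prices as weights.
ΣP(2004)·Q(2005) = 1.00×121 + 4.32×179 + 3.74×111 = 121 + 773.28 + 415.14 = 1309.42
ΣP(2004)·Q(2004) = 1.00×115 + 4.32×140 + 3.74×95 = 115 + 604.8 + 355.3 = 1075.1
Index = 1309.42 / 1075.1 × 100 = 121.7952

121.8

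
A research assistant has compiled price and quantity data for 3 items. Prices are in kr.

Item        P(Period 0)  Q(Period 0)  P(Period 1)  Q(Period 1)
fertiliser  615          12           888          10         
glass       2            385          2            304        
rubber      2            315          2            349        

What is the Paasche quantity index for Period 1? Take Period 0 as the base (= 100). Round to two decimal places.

Paasche quantity index uses current-period prices as weights.
ΣP(Period 1)·Q(Period 1) = 888×10 + 2×304 + 2×349 = 8880 + 608 + 698 = 10186
ΣP(Period 1)·Q(Period 0) = 888×12 + 2×385 + 2×315 = 10656 + 770 + 630 = 12056
Index = 10186 / 12056 × 100 = 84.4891

84.49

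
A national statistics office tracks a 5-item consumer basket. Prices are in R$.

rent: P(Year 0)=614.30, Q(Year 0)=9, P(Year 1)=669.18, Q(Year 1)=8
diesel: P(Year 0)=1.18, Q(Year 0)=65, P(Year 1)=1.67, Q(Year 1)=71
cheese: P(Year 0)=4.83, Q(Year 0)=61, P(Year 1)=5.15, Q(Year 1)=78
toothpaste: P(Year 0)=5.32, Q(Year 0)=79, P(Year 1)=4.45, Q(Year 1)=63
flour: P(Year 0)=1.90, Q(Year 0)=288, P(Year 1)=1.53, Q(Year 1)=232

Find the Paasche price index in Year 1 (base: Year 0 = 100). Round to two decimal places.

Paasche price index uses current-period quantities as weights.
ΣP(Year 1)·Q(Year 1) = 669.18×8 + 1.67×71 + 5.15×78 + 4.45×63 + 1.53×232 = 5353.44 + 118.57 + 401.7 + 280.35 + 354.96 = 6509.02
ΣP(Year 0)·Q(Year 1) = 614.30×8 + 1.18×71 + 4.83×78 + 5.32×63 + 1.90×232 = 4914.4 + 83.78 + 376.74 + 335.16 + 440.8 = 6150.88
Index = 6509.02 / 6150.88 × 100 = 105.8226

105.82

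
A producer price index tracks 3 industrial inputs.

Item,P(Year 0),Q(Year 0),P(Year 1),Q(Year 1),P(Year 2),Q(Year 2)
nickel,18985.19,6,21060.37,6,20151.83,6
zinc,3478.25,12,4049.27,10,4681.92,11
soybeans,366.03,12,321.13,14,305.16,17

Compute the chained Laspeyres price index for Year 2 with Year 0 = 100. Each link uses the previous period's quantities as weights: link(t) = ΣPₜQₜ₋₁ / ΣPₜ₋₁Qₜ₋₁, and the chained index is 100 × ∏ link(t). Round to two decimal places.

112.15

Link Year 0→Year 1:
ΣP(Year 1)Q(Year 0) = 21060.37×6 + 4049.27×12 + 321.13×12 = 126362.22 + 48591.24 + 3853.56 = 178807.02
ΣP(Year 0)Q(Year 0) = 18985.19×6 + 3478.25×12 + 366.03×12 = 113911.14 + 41739 + 4392.36 = 160042.5
link = 178807.02/160042.5 = 1.117247
Link Year 1→Year 2:
ΣP(Year 2)Q(Year 1) = 20151.83×6 + 4681.92×10 + 305.16×14 = 120910.98 + 46819.2 + 4272.24 = 172002.42
ΣP(Year 1)Q(Year 1) = 21060.37×6 + 4049.27×10 + 321.13×14 = 126362.22 + 40492.7 + 4495.82 = 171350.74
link = 172002.42/171350.74 = 1.003803
Chained index = 100 × 1.117247 × 1.003803 = 112.1496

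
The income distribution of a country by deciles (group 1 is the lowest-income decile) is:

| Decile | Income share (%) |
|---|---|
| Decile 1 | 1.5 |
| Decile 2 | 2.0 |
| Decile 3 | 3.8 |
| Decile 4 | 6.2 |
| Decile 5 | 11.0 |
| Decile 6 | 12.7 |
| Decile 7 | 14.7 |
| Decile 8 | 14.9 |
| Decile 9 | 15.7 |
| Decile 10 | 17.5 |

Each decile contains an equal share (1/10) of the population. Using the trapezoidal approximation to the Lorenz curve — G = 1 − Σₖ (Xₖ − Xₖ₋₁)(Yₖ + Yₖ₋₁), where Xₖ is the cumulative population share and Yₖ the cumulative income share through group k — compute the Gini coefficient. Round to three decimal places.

0.323

Cumulative income shares Yₖ: 0.0150, 0.0350, 0.0730, 0.1350, 0.2450, 0.3720, 0.5190, 0.6680, 0.8250, 1.0000
Σ (Xₖ−Xₖ₋₁)(Yₖ+Yₖ₋₁) = (1/10)(0.0150+0.0000) + (1/10)(0.0350+0.0150) + (1/10)(0.0730+0.0350) + (1/10)(0.1350+0.0730) + (1/10)(0.2450+0.1350) + (1/10)(0.3720+0.2450) + (1/10)(0.5190+0.3720) + (1/10)(0.6680+0.5190) + (1/10)(0.8250+0.6680) + (1/10)(1.0000+0.8250)
  = 0.0015 + 0.0050 + 0.0108 + 0.0208 + 0.0380 + 0.0617 + 0.0891 + 0.1187 + 0.1493 + 0.1825 = 0.6774
G = 1 − 0.6774 = 0.3226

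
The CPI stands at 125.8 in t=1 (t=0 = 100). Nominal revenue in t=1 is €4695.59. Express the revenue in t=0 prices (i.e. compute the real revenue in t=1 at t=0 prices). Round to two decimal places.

Real = Nominal ÷ (Index/100) = 4695.59 ÷ (125.8/100)
     = 4695.59 ÷ 1.258 = 3732.5835

3732.58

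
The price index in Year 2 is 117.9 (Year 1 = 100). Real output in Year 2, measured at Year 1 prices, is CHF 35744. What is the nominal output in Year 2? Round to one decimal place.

42142.2

Nominal = Real × (Index/100) = 35744 × (117.9/100)
        = 35744 × 1.179 = 42142.1760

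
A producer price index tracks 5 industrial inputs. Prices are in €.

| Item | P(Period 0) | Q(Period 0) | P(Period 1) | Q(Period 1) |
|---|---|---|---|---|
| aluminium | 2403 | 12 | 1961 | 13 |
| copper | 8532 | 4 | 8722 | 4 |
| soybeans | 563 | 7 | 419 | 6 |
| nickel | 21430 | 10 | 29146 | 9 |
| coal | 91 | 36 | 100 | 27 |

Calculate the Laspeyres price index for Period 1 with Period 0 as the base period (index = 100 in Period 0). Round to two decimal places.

125.29

Laspeyres price index uses base-period quantities as weights.
ΣP(Period 1)·Q(Period 0) = 1961×12 + 8722×4 + 419×7 + 29146×10 + 100×36 = 23532 + 34888 + 2933 + 291460 + 3600 = 356413
ΣP(Period 0)·Q(Period 0) = 2403×12 + 8532×4 + 563×7 + 21430×10 + 91×36 = 28836 + 34128 + 3941 + 214300 + 3276 = 284481
Index = 356413 / 284481 × 100 = 125.2853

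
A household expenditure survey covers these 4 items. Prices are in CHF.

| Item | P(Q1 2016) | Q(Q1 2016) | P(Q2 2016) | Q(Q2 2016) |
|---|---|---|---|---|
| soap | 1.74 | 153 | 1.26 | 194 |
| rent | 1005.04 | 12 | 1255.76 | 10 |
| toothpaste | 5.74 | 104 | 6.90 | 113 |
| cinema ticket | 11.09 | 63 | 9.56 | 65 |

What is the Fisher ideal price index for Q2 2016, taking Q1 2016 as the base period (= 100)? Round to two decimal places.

121.26

Laspeyres component (base-period weights):
ΣP(Q2 2016)Q(Q1 2016) = 1.26×153 + 1255.76×12 + 6.90×104 + 9.56×63 = 192.78 + 15069.12 + 717.6 + 602.28 = 16581.78
ΣP(Q1 2016)Q(Q1 2016) = 1.74×153 + 1005.04×12 + 5.74×104 + 11.09×63 = 266.22 + 12060.48 + 596.96 + 698.67 = 13622.33
L = 16581.78 / 13622.33 × 100 = 121.7250
Paasche component (current-period weights):
ΣP(Q2 2016)Q(Q2 2016) = 1.26×194 + 1255.76×10 + 6.90×113 + 9.56×65 = 244.44 + 12557.6 + 779.7 + 621.4 = 14203.14
ΣP(Q1 2016)Q(Q2 2016) = 1.74×194 + 1005.04×10 + 5.74×113 + 11.09×65 = 337.56 + 10050.4 + 648.62 + 720.85 = 11757.43
P = 14203.14 / 11757.43 × 100 = 120.8014
Fisher = √(L × P) = √(121.7250 × 120.8014) = 121.2623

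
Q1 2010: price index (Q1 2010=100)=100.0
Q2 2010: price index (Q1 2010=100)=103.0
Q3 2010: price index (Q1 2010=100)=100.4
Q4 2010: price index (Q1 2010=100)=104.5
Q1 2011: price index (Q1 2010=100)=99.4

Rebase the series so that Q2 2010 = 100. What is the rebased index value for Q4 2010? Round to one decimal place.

Rebased(Q4 2010) = 104.5 / 103.0 × 100 = 101.4563

101.5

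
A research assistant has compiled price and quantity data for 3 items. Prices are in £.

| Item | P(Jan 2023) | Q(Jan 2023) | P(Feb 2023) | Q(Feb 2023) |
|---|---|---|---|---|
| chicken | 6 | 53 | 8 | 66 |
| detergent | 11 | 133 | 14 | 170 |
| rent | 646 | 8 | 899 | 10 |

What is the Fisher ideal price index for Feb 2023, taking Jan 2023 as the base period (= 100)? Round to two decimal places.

Laspeyres component (base-period weights):
ΣP(Feb 2023)Q(Jan 2023) = 8×53 + 14×133 + 899×8 = 424 + 1862 + 7192 = 9478
ΣP(Jan 2023)Q(Jan 2023) = 6×53 + 11×133 + 646×8 = 318 + 1463 + 5168 = 6949
L = 9478 / 6949 × 100 = 136.3937
Paasche component (current-period weights):
ΣP(Feb 2023)Q(Feb 2023) = 8×66 + 14×170 + 899×10 = 528 + 2380 + 8990 = 11898
ΣP(Jan 2023)Q(Feb 2023) = 6×66 + 11×170 + 646×10 = 396 + 1870 + 6460 = 8726
P = 11898 / 8726 × 100 = 136.3511
Fisher = √(L × P) = √(136.3937 × 136.3511) = 136.3724

136.37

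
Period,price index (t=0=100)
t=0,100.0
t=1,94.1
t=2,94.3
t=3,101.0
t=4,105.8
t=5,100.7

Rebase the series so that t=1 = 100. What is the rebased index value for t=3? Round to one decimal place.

Rebased(t=3) = 101.0 / 94.1 × 100 = 107.3326

107.3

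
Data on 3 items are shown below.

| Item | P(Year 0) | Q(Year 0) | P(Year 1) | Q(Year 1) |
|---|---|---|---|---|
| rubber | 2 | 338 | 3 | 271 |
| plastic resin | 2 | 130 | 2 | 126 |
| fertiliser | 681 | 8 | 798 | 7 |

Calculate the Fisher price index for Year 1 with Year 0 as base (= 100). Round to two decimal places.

Laspeyres component (base-period weights):
ΣP(Year 1)Q(Year 0) = 3×338 + 2×130 + 798×8 = 1014 + 260 + 6384 = 7658
ΣP(Year 0)Q(Year 0) = 2×338 + 2×130 + 681×8 = 676 + 260 + 5448 = 6384
L = 7658 / 6384 × 100 = 119.9561
Paasche component (current-period weights):
ΣP(Year 1)Q(Year 1) = 3×271 + 2×126 + 798×7 = 813 + 252 + 5586 = 6651
ΣP(Year 0)Q(Year 1) = 2×271 + 2×126 + 681×7 = 542 + 252 + 4767 = 5561
P = 6651 / 5561 × 100 = 119.6008
Fisher = √(L × P) = √(119.9561 × 119.6008) = 119.7783

119.78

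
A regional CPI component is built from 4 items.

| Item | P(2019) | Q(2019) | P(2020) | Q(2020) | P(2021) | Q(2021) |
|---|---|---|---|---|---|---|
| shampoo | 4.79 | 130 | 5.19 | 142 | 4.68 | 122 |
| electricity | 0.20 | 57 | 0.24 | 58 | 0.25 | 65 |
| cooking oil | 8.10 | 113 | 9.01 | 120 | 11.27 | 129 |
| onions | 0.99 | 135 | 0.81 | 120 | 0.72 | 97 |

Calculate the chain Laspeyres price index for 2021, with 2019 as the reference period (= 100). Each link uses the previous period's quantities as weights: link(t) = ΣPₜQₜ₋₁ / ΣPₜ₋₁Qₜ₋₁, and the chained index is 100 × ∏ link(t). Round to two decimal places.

118.44

Link 2019→2020:
ΣP(2020)Q(2019) = 5.19×130 + 0.24×57 + 9.01×113 + 0.81×135 = 674.7 + 13.68 + 1018.13 + 109.35 = 1815.86
ΣP(2019)Q(2019) = 4.79×130 + 0.20×57 + 8.10×113 + 0.99×135 = 622.7 + 11.4 + 915.3 + 133.65 = 1683.05
link = 1815.86/1683.05 = 1.078910
Link 2020→2021:
ΣP(2021)Q(2020) = 4.68×142 + 0.25×58 + 11.27×120 + 0.72×120 = 664.56 + 14.5 + 1352.4 + 86.4 = 2117.86
ΣP(2020)Q(2020) = 5.19×142 + 0.24×58 + 9.01×120 + 0.81×120 = 736.98 + 13.92 + 1081.2 + 97.2 = 1929.3
link = 2117.86/1929.3 = 1.097735
Chained index = 100 × 1.078910 × 1.097735 = 118.4358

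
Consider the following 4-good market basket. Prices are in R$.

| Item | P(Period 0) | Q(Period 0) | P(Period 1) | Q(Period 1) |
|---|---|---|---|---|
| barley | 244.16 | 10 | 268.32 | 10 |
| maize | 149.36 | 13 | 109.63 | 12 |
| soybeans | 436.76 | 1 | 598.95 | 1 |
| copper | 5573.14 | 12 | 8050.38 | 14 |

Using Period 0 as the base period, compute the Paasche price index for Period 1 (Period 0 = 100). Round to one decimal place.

141.9

Paasche price index uses current-period quantities as weights.
ΣP(Period 1)·Q(Period 1) = 268.32×10 + 109.63×12 + 598.95×1 + 8050.38×14 = 2683.2 + 1315.56 + 598.95 + 112705.32 = 117303.03
ΣP(Period 0)·Q(Period 1) = 244.16×10 + 149.36×12 + 436.76×1 + 5573.14×14 = 2441.6 + 1792.32 + 436.76 + 78023.96 = 82694.64
Index = 117303.03 / 82694.64 × 100 = 141.8508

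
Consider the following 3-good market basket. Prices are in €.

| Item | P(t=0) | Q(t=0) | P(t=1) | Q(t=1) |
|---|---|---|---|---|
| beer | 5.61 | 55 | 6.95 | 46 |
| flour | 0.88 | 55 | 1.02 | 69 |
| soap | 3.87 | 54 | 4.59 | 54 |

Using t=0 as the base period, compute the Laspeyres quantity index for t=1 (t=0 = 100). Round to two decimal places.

Laspeyres quantity index uses base-period prices as weights.
ΣP(t=0)·Q(t=1) = 5.61×46 + 0.88×69 + 3.87×54 = 258.06 + 60.72 + 208.98 = 527.76
ΣP(t=0)·Q(t=0) = 5.61×55 + 0.88×55 + 3.87×54 = 308.55 + 48.4 + 208.98 = 565.93
Index = 527.76 / 565.93 × 100 = 93.2553

93.26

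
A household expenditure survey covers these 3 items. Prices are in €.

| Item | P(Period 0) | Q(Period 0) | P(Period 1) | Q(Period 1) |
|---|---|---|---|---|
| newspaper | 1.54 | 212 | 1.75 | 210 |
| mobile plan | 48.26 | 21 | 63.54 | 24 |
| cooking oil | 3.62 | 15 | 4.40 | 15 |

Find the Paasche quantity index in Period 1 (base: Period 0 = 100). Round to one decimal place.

Paasche quantity index uses current-period prices as weights.
ΣP(Period 1)·Q(Period 1) = 1.75×210 + 63.54×24 + 4.40×15 = 367.5 + 1524.96 + 66 = 1958.46
ΣP(Period 1)·Q(Period 0) = 1.75×212 + 63.54×21 + 4.40×15 = 371 + 1334.34 + 66 = 1771.34
Index = 1958.46 / 1771.34 × 100 = 110.5638

110.6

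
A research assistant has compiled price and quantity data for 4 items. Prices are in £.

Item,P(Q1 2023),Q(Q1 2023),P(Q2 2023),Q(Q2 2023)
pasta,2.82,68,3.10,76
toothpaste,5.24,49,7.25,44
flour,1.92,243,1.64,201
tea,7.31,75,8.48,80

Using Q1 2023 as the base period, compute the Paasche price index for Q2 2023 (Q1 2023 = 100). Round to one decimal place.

Paasche price index uses current-period quantities as weights.
ΣP(Q2 2023)·Q(Q2 2023) = 3.10×76 + 7.25×44 + 1.64×201 + 8.48×80 = 235.6 + 319 + 329.64 + 678.4 = 1562.64
ΣP(Q1 2023)·Q(Q2 2023) = 2.82×76 + 5.24×44 + 1.92×201 + 7.31×80 = 214.32 + 230.56 + 385.92 + 584.8 = 1415.6
Index = 1562.64 / 1415.6 × 100 = 110.3871

110.4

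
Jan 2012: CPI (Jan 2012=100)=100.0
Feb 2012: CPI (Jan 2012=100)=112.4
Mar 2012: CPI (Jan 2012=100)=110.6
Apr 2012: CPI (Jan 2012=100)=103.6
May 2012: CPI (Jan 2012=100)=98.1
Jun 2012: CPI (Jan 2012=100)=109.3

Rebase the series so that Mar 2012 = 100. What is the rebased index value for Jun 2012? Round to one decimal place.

98.8

Rebased(Jun 2012) = 109.3 / 110.6 × 100 = 98.8246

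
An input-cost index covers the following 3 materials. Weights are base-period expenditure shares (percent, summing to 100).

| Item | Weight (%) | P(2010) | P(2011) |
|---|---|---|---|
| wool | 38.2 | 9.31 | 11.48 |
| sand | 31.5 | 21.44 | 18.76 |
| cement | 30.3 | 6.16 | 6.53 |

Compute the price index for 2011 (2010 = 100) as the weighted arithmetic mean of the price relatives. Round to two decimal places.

106.79

wool: 38.2 × (11.48/9.31) = 38.2 × 1.233083 = 47.1038
sand: 31.5 × (18.76/21.44) = 31.5 × 0.875000 = 27.5625
cement: 30.3 × (6.53/6.16) = 30.3 × 1.060065 = 32.1200
Index = Σ wᵢ·(p₁ᵢ/p₀ᵢ) = 47.1038 + 27.5625 + 32.1200 = 106.7862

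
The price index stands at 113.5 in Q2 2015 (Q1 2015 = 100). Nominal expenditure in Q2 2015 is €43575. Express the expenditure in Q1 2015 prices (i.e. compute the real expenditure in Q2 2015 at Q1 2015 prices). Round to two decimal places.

38392.07

Real = Nominal ÷ (Index/100) = 43575 ÷ (113.5/100)
     = 43575 ÷ 1.135 = 38392.0705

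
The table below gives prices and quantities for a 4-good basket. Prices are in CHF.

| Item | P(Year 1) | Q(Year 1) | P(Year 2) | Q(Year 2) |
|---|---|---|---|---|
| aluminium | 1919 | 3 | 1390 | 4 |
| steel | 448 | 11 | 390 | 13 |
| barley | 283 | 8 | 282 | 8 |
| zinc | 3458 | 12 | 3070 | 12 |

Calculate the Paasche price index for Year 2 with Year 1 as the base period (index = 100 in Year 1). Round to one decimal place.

86.8

Paasche price index uses current-period quantities as weights.
ΣP(Year 2)·Q(Year 2) = 1390×4 + 390×13 + 282×8 + 3070×12 = 5560 + 5070 + 2256 + 36840 = 49726
ΣP(Year 1)·Q(Year 2) = 1919×4 + 448×13 + 283×8 + 3458×12 = 7676 + 5824 + 2264 + 41496 = 57260
Index = 49726 / 57260 × 100 = 86.8425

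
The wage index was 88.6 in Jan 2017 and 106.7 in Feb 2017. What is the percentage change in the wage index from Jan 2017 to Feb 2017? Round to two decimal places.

20.43%

Change = (106.7 − 88.6) / 88.6 × 100
       = 18.1 / 88.6 × 100 = 20.4289%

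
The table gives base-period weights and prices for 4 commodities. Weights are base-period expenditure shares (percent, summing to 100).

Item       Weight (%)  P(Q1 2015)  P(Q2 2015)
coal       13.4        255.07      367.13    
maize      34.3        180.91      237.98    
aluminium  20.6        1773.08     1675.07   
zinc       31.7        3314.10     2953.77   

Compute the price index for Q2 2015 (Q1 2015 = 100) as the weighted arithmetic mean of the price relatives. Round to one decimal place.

coal: 13.4 × (367.13/255.07) = 13.4 × 1.439330 = 19.2870
maize: 34.3 × (237.98/180.91) = 34.3 × 1.315461 = 45.1203
aluminium: 20.6 × (1675.07/1773.08) = 20.6 × 0.944723 = 19.4613
zinc: 31.7 × (2953.77/3314.10) = 31.7 × 0.891274 = 28.2534
Index = Σ wᵢ·(p₁ᵢ/p₀ᵢ) = 19.2870 + 45.1203 + 19.4613 + 28.2534 = 112.1220

112.1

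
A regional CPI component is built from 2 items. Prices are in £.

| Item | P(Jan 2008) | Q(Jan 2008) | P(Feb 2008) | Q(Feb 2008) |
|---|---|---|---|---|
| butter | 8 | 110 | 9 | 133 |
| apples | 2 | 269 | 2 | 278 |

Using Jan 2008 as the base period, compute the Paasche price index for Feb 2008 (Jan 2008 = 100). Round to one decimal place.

108.2

Paasche price index uses current-period quantities as weights.
ΣP(Feb 2008)·Q(Feb 2008) = 9×133 + 2×278 = 1197 + 556 = 1753
ΣP(Jan 2008)·Q(Feb 2008) = 8×133 + 2×278 = 1064 + 556 = 1620
Index = 1753 / 1620 × 100 = 108.2099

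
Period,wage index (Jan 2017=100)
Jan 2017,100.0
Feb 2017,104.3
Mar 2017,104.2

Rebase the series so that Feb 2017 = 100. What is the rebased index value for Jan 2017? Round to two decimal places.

95.88

Rebased(Jan 2017) = 100.0 / 104.3 × 100 = 95.8773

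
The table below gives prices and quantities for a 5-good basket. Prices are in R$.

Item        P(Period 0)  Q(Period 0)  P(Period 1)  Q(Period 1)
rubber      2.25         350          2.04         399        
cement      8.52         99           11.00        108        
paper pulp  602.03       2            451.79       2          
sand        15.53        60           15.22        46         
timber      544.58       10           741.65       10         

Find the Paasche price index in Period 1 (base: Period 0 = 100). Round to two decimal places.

120.04

Paasche price index uses current-period quantities as weights.
ΣP(Period 1)·Q(Period 1) = 2.04×399 + 11.00×108 + 451.79×2 + 15.22×46 + 741.65×10 = 813.96 + 1188 + 903.58 + 700.12 + 7416.5 = 11022.16
ΣP(Period 0)·Q(Period 1) = 2.25×399 + 8.52×108 + 602.03×2 + 15.53×46 + 544.58×10 = 897.75 + 920.16 + 1204.06 + 714.38 + 5445.8 = 9182.15
Index = 11022.16 / 9182.15 × 100 = 120.0390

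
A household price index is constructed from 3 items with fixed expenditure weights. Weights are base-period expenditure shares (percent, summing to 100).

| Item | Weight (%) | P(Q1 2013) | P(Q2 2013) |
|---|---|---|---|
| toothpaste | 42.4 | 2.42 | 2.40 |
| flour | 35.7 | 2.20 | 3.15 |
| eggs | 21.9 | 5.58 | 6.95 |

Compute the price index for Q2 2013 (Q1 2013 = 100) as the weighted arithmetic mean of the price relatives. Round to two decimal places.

toothpaste: 42.4 × (2.40/2.42) = 42.4 × 0.991736 = 42.0496
flour: 35.7 × (3.15/2.20) = 35.7 × 1.431818 = 51.1159
eggs: 21.9 × (6.95/5.58) = 21.9 × 1.245520 = 27.2769
Index = Σ wᵢ·(p₁ᵢ/p₀ᵢ) = 42.0496 + 51.1159 + 27.2769 = 120.4424

120.44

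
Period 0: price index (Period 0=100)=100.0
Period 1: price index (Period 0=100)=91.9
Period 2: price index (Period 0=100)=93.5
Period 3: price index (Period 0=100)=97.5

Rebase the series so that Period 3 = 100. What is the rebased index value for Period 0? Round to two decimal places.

Rebased(Period 0) = 100.0 / 97.5 × 100 = 102.5641

102.56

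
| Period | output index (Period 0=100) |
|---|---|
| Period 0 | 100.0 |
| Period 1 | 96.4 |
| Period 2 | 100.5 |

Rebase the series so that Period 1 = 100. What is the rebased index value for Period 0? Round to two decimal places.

103.73

Rebased(Period 0) = 100.0 / 96.4 × 100 = 103.7344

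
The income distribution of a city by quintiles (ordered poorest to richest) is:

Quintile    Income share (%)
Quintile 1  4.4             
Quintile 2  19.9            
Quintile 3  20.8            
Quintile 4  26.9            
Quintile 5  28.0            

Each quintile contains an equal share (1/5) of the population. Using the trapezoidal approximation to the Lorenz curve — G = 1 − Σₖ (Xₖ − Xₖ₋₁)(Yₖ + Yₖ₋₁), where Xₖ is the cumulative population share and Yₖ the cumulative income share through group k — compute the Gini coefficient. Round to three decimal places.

0.217

Cumulative income shares Yₖ: 0.0440, 0.2430, 0.4510, 0.7200, 1.0000
Σ (Xₖ−Xₖ₋₁)(Yₖ+Yₖ₋₁) = (1/5)(0.0440+0.0000) + (1/5)(0.2430+0.0440) + (1/5)(0.4510+0.2430) + (1/5)(0.7200+0.4510) + (1/5)(1.0000+0.7200)
  = 0.0088 + 0.0574 + 0.1388 + 0.2342 + 0.3440 = 0.7832
G = 1 − 0.7832 = 0.2168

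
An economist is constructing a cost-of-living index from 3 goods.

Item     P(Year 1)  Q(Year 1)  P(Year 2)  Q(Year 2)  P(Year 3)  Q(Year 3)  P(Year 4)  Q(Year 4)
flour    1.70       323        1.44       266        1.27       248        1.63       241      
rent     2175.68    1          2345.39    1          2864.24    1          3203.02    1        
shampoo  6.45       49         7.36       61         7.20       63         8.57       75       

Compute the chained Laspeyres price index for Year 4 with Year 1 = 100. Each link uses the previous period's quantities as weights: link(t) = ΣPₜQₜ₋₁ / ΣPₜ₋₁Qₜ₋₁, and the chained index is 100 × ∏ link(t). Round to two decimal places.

Link Year 1→Year 2:
ΣP(Year 2)Q(Year 1) = 1.44×323 + 2345.39×1 + 7.36×49 = 465.12 + 2345.39 + 360.64 = 3171.15
ΣP(Year 1)Q(Year 1) = 1.70×323 + 2175.68×1 + 6.45×49 = 549.1 + 2175.68 + 316.05 = 3040.83
link = 3171.15/3040.83 = 1.042857
Link Year 2→Year 3:
ΣP(Year 3)Q(Year 2) = 1.27×266 + 2864.24×1 + 7.20×61 = 337.82 + 2864.24 + 439.2 = 3641.26
ΣP(Year 2)Q(Year 2) = 1.44×266 + 2345.39×1 + 7.36×61 = 383.04 + 2345.39 + 448.96 = 3177.39
link = 3641.26/3177.39 = 1.145991
Link Year 3→Year 4:
ΣP(Year 4)Q(Year 3) = 1.63×248 + 3203.02×1 + 8.57×63 = 404.24 + 3203.02 + 539.91 = 4147.17
ΣP(Year 3)Q(Year 3) = 1.27×248 + 2864.24×1 + 7.20×63 = 314.96 + 2864.24 + 453.6 = 3632.8
link = 4147.17/3632.8 = 1.141591
Chained index = 100 × 1.042857 × 1.145991 × 1.141591 = 136.4320

136.43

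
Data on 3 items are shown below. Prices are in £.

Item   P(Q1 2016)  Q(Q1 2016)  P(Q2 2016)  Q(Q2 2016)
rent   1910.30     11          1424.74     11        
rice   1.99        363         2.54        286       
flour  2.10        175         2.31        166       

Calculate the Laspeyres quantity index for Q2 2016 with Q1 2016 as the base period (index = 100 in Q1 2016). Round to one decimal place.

99.2

Laspeyres quantity index uses base-period prices as weights.
ΣP(Q1 2016)·Q(Q2 2016) = 1910.30×11 + 1.99×286 + 2.10×166 = 21013.3 + 569.14 + 348.6 = 21931.04
ΣP(Q1 2016)·Q(Q1 2016) = 1910.30×11 + 1.99×363 + 2.10×175 = 21013.3 + 722.37 + 367.5 = 22103.17
Index = 21931.04 / 22103.17 × 100 = 99.2212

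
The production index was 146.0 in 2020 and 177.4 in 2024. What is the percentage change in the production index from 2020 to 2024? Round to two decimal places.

Change = (177.4 − 146.0) / 146.0 × 100
       = 31.4 / 146.0 × 100 = 21.5068%

21.51%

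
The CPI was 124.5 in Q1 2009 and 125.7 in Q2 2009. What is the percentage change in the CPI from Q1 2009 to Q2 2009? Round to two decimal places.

0.96%

Change = (125.7 − 124.5) / 124.5 × 100
       = 1.2 / 124.5 × 100 = 0.9639%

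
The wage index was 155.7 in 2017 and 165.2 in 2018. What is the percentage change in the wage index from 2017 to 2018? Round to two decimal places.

6.10%

Change = (165.2 − 155.7) / 155.7 × 100
       = 9.5 / 155.7 × 100 = 6.1015%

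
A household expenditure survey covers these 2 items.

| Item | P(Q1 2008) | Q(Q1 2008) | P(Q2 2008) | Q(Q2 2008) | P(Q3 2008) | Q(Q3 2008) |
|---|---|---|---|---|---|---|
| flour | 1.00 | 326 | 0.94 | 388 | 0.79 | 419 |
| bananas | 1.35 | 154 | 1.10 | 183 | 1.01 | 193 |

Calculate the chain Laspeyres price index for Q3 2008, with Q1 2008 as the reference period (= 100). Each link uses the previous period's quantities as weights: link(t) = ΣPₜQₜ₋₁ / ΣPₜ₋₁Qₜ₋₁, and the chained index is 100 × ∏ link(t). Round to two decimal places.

Link Q1 2008→Q2 2008:
ΣP(Q2 2008)Q(Q1 2008) = 0.94×326 + 1.10×154 = 306.44 + 169.4 = 475.84
ΣP(Q1 2008)Q(Q1 2008) = 1.00×326 + 1.35×154 = 326 + 207.9 = 533.9
link = 475.84/533.9 = 0.891253
Link Q2 2008→Q3 2008:
ΣP(Q3 2008)Q(Q2 2008) = 0.79×388 + 1.01×183 = 306.52 + 184.83 = 491.35
ΣP(Q2 2008)Q(Q2 2008) = 0.94×388 + 1.10×183 = 364.72 + 201.3 = 566.02
link = 491.35/566.02 = 0.868079
Chained index = 100 × 0.891253 × 0.868079 = 77.3678

77.37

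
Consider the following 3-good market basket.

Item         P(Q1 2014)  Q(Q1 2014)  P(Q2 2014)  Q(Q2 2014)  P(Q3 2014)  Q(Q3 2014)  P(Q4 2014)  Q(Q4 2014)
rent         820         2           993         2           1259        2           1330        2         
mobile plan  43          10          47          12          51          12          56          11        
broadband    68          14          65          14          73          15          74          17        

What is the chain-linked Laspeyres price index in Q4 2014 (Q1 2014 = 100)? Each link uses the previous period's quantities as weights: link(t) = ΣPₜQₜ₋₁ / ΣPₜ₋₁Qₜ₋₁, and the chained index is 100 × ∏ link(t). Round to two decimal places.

140.52

Link Q1 2014→Q2 2014:
ΣP(Q2 2014)Q(Q1 2014) = 993×2 + 47×10 + 65×14 = 1986 + 470 + 910 = 3366
ΣP(Q1 2014)Q(Q1 2014) = 820×2 + 43×10 + 68×14 = 1640 + 430 + 952 = 3022
link = 3366/3022 = 1.113832
Link Q2 2014→Q3 2014:
ΣP(Q3 2014)Q(Q2 2014) = 1259×2 + 51×12 + 73×14 = 2518 + 612 + 1022 = 4152
ΣP(Q2 2014)Q(Q2 2014) = 993×2 + 47×12 + 65×14 = 1986 + 564 + 910 = 3460
link = 4152/3460 = 1.200000
Link Q3 2014→Q4 2014:
ΣP(Q4 2014)Q(Q3 2014) = 1330×2 + 56×12 + 74×15 = 2660 + 672 + 1110 = 4442
ΣP(Q3 2014)Q(Q3 2014) = 1259×2 + 51×12 + 73×15 = 2518 + 612 + 1095 = 4225
link = 4442/4225 = 1.051361
Chained index = 100 × 1.113832 × 1.200000 × 1.051361 = 140.5247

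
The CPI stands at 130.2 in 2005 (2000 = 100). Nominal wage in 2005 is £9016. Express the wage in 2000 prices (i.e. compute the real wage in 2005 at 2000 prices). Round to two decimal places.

6924.73

Real = Nominal ÷ (Index/100) = 9016 ÷ (130.2/100)
     = 9016 ÷ 1.302 = 6924.7312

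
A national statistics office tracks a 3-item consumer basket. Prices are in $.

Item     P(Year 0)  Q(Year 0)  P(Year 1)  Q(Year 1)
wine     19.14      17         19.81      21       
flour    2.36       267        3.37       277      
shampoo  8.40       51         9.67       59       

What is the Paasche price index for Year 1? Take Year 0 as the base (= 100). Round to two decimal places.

Paasche price index uses current-period quantities as weights.
ΣP(Year 1)·Q(Year 1) = 19.81×21 + 3.37×277 + 9.67×59 = 416.01 + 933.49 + 570.53 = 1920.03
ΣP(Year 0)·Q(Year 1) = 19.14×21 + 2.36×277 + 8.40×59 = 401.94 + 653.72 + 495.6 = 1551.26
Index = 1920.03 / 1551.26 × 100 = 123.7723

123.77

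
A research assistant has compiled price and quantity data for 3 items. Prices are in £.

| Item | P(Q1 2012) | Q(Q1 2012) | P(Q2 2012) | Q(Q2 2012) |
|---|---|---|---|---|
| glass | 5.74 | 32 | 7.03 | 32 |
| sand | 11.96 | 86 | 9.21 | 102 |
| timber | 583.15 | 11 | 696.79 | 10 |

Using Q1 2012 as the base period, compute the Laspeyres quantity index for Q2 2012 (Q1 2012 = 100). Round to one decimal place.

94.9

Laspeyres quantity index uses base-period prices as weights.
ΣP(Q1 2012)·Q(Q2 2012) = 5.74×32 + 11.96×102 + 583.15×10 = 183.68 + 1219.92 + 5831.5 = 7235.1
ΣP(Q1 2012)·Q(Q1 2012) = 5.74×32 + 11.96×86 + 583.15×11 = 183.68 + 1028.56 + 6414.65 = 7626.89
Index = 7235.1 / 7626.89 × 100 = 94.8630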